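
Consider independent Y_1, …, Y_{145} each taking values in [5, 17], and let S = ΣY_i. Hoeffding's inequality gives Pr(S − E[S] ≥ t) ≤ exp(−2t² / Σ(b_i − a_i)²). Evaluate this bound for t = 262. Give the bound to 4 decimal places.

Σ(b_i − a_i)² = 145·(12)² = 20880.
Exponent = 2·262²/20880 = 6.5751.
Bound = exp(−6.5751) = 0.00139.

0.0014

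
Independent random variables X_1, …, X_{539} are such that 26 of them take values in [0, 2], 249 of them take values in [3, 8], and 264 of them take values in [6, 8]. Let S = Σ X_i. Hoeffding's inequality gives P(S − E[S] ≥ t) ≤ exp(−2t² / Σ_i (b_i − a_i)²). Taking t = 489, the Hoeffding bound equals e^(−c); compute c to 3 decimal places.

Σ(b_i − a_i)² = 26·2² + 249·5² + 264·2² = 7385.
c = 2t² / 7385 = 2·489² / 7385 = 64.7586.

64.759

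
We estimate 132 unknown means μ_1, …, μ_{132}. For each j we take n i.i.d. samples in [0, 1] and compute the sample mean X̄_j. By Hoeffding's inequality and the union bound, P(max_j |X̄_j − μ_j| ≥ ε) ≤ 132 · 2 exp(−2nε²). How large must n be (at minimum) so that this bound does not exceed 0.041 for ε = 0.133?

248

Need 2·132·exp(−2nε²) ≤ 0.041, i.e. exp(−2nε²) ≤ 0.041/264.
So 2nε² ≥ ln(264/0.041) = 8.770132.
Hence n ≥ 8.770132/(2·0.133²) = 247.898.
The smallest integer n is 248.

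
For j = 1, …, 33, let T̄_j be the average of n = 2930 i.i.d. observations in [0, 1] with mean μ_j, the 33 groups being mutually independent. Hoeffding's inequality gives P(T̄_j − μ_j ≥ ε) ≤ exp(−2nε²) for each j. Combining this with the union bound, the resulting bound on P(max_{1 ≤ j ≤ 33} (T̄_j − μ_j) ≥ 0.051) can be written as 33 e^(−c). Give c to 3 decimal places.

Union bound over the 33 events: P(max_{1 ≤ j ≤ 33} (T̄_j − μ_j) ≥ 0.051) ≤ 33·exp(−2nε²) = 33 exp(−2·2930·0.051²).
So c = 2·2930·0.051² = 15.2419.

15.242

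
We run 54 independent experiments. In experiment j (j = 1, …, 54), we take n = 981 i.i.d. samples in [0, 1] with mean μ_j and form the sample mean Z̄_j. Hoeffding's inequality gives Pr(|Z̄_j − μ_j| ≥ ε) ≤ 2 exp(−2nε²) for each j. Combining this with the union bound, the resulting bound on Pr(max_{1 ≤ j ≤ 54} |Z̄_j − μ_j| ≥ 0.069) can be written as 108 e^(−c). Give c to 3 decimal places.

9.341

Union bound over the 54 events: Pr(max_{1 ≤ j ≤ 54} |Z̄_j − μ_j| ≥ 0.069) ≤ 54·2·exp(−2nε²) = 108 exp(−2·981·0.069²).
So c = 2·981·0.069² = 9.3411.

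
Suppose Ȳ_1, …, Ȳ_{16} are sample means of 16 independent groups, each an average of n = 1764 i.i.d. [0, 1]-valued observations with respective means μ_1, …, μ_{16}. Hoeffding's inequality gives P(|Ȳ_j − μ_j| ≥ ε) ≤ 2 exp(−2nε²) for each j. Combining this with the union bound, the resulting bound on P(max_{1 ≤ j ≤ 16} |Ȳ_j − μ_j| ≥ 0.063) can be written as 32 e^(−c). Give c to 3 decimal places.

14.003

Union bound over the 16 events: P(max_{1 ≤ j ≤ 16} |Ȳ_j − μ_j| ≥ 0.063) ≤ 16·2·exp(−2nε²) = 32 exp(−2·1764·0.063²).
So c = 2·1764·0.063² = 14.0026.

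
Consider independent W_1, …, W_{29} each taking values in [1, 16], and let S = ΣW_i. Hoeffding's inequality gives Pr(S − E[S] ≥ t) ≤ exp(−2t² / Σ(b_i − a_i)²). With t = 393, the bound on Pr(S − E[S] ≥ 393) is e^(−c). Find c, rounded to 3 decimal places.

47.341

Σ(b_i − a_i)² = 29·(15)² = 6525.
c = 2t²/6525 = 2·393²/6525 = 47.3407.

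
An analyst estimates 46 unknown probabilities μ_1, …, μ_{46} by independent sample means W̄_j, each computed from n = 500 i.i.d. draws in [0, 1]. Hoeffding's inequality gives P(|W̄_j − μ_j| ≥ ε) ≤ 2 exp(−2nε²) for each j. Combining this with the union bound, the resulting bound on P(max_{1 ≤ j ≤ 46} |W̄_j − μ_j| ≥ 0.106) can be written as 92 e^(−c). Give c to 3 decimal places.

Union bound over the 46 events: P(max_{1 ≤ j ≤ 46} |W̄_j − μ_j| ≥ 0.106) ≤ 46·2·exp(−2nε²) = 92 exp(−2·500·0.106²).
So c = 2·500·0.106² = 11.2360.

11.236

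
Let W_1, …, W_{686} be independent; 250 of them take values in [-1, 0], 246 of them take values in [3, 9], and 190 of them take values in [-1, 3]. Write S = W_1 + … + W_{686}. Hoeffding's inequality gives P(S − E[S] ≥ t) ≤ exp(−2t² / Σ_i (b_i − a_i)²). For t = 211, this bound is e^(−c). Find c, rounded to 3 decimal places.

7.331

Σ(b_i − a_i)² = 250·1² + 246·6² + 190·4² = 12146.
c = 2t² / 12146 = 2·211² / 12146 = 7.3310.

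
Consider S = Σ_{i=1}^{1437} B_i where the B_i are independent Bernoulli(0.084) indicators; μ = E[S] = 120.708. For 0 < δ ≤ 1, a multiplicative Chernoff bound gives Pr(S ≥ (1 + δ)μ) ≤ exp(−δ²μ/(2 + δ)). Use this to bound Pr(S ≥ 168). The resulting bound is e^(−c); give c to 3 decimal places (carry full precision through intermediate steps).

Write 168 = (1 + δ)μ, so δ = 168/120.708 − 1 = 0.3917884…
Then the exponent is δ²μ/(2 + δ) = (168 − μ)² / (μ·(2 + δ)) = 7.746697.

7.747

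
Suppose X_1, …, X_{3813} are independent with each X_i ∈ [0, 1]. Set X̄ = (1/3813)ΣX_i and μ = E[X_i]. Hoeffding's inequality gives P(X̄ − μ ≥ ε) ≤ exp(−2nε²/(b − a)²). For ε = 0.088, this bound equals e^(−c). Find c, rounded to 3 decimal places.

c = 2nε²/(b − a)² = 2·3813·0.088² / 1² = 59.0557.

59.056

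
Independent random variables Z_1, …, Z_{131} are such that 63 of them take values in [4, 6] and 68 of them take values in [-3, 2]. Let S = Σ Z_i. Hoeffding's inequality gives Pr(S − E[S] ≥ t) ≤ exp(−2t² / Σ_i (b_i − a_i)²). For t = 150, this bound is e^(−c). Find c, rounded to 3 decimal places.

23.053

Σ(b_i − a_i)² = 63·2² + 68·5² = 1952.
c = 2t² / 1952 = 2·150² / 1952 = 23.0533.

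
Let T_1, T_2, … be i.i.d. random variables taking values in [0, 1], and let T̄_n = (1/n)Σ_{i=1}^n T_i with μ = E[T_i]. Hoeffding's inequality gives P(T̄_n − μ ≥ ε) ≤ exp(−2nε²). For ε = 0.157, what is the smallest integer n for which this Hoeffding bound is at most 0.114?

Require exp(−2nε²) ≤ 0.114, i.e. 2nε² ≥ ln(1/0.114) = 2.171557.
So n ≥ 2.171557 / (2·0.157²) = 44.050.
The smallest integer n is 45.

45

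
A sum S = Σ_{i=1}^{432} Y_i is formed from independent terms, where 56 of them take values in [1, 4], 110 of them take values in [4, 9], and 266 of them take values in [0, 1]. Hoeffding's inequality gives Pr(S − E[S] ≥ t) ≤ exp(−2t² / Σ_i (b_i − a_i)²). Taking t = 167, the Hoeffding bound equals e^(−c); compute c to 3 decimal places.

Σ(b_i − a_i)² = 56·3² + 110·5² + 266·1² = 3520.
c = 2t² / 3520 = 2·167² / 3520 = 15.8460.

15.846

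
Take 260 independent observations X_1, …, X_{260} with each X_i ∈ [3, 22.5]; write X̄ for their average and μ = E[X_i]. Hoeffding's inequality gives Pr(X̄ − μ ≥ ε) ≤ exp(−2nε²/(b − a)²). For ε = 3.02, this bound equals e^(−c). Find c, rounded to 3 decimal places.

c = 2nε²/(b − a)² = 2·260·3.02² / 19.5² = 12.4723.

12.472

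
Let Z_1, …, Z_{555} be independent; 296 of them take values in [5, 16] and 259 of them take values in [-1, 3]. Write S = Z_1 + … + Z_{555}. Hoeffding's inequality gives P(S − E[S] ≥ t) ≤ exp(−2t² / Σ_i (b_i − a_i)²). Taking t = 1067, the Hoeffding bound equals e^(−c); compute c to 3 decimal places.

Σ(b_i − a_i)² = 296·11² + 259·4² = 39960.
c = 2t² / 39960 = 2·1067² / 39960 = 56.9814.

56.981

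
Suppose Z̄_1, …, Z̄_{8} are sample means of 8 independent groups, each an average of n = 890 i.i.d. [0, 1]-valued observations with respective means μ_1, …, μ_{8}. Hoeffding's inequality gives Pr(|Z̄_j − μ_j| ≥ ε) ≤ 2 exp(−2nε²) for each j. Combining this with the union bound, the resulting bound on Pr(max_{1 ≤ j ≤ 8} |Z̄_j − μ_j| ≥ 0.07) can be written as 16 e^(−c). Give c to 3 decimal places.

8.722

Union bound over the 8 events: Pr(max_{1 ≤ j ≤ 8} |Z̄_j − μ_j| ≥ 0.07) ≤ 8·2·exp(−2nε²) = 16 exp(−2·890·0.07²).
So c = 2·890·0.07² = 8.7220.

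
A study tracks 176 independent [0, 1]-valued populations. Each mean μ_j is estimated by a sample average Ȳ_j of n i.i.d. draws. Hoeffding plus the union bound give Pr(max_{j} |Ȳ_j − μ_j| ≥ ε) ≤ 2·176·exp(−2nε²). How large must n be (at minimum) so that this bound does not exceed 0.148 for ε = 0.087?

Need 2·176·exp(−2nε²) ≤ 0.148, i.e. exp(−2nε²) ≤ 0.148/352.
So 2nε² ≥ ln(352/0.148) = 7.774174.
Hence n ≥ 7.774174/(2·0.087²) = 513.554.
The smallest integer n is 514.

514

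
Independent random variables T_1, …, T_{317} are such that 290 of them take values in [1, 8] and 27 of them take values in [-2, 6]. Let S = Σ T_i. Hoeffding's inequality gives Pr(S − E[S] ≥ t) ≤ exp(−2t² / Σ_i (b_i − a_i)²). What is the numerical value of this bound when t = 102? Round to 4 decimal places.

Σ(b_i − a_i)² = 290·7² + 27·8² = 15938.
Exponent = 2·102² / 15938 = 1.30556.
Bound = exp(−1.30556) = 0.27102.

0.2710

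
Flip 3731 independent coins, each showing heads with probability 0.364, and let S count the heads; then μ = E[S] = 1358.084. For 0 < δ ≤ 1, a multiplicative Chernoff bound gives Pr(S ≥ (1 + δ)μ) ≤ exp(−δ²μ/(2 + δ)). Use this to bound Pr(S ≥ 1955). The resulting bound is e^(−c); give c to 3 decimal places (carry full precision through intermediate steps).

107.546

Write 1955 = (1 + δ)μ, so δ = 1955/1358.084 − 1 = 0.439528…
Then the exponent is δ²μ/(2 + δ) = (1955 − μ)² / (μ·(2 + δ)) = 107.545933.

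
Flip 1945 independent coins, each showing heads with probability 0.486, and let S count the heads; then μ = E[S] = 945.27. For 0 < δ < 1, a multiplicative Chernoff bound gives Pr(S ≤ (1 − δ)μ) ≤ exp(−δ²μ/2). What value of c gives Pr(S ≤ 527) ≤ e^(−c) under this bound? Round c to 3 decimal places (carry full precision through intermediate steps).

Write 527 = (1 − δ)μ, so δ = 1 − 527/945.27 = 0.4424873…
Then the exponent is δ²μ/2 = (μ − 527)²/(2μ) = 92.539588.

92.540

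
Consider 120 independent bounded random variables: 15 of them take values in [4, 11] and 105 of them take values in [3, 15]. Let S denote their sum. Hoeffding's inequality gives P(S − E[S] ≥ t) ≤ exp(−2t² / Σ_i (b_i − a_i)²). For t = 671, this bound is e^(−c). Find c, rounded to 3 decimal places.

Σ(b_i − a_i)² = 15·7² + 105·12² = 15855.
c = 2t² / 15855 = 2·671² / 15855 = 56.7948.

56.795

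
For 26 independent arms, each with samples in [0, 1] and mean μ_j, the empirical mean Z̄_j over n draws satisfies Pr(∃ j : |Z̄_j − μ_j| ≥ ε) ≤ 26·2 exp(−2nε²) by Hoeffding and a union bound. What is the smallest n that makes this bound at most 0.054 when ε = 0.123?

Need 2·26·exp(−2nε²) ≤ 0.054, i.e. exp(−2nε²) ≤ 0.054/52.
So 2nε² ≥ ln(52/0.054) = 6.870015.
Hence n ≥ 6.870015/(2·0.123²) = 227.048.
The smallest integer n is 228.

228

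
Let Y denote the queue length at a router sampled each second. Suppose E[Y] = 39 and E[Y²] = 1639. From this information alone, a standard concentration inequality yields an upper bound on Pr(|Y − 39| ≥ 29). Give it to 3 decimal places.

0.140

The first two moments determine the variance, so Chebyshev's inequality is the sharpest standard bound available.
Var(Y) = E[Y²] − (E[Y])² = 1639 − 1521 = 118.
Chebyshev's inequality: Pr(|Y − μ| ≥ t) ≤ Var(Y)/t² = 118/841 = 0.1403.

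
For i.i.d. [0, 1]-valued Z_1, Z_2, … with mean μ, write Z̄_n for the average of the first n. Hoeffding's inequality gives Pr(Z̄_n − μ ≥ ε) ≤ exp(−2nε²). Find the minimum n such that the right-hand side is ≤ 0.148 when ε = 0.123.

64

Require exp(−2nε²) ≤ 0.148, i.e. 2nε² ≥ ln(1/0.148) = 1.910543.
So n ≥ 1.910543 / (2·0.123²) = 63.142.
The smallest integer n is 64.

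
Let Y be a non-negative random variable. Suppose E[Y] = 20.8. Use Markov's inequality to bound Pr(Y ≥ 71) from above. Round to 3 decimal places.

0.293

Markov's inequality: for a non-negative random variable, Pr(Y ≥ a) ≤ E[Y]/a.
Here E[Y] = 20.8 and a = 71, so the bound is 20.8/71 = 0.2930.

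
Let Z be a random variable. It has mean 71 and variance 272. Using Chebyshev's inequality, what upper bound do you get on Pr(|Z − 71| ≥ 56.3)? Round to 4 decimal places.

Chebyshev: Pr(|Z − μ| ≥ t) ≤ Var(Z)/t².
Bound = 272 / 3169.69 = 0.0858.

0.0858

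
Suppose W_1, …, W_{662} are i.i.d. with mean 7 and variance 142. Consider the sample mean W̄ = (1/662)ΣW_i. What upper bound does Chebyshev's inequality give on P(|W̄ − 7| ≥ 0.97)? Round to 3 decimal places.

0.228

Var(W̄) = Var(W_i)/n = 142/662 = 0.2145.
Chebyshev: P(|W̄ − 7| ≥ 0.97) ≤ Var(W̄)/(0.97)² = 142/(662·0.97²) = 0.2280.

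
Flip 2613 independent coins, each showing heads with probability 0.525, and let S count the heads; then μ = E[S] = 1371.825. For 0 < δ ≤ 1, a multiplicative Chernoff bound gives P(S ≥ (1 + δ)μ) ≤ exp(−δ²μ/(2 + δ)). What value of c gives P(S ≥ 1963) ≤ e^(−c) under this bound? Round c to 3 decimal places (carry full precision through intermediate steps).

104.799

Write 1963 = (1 + δ)μ, so δ = 1963/1371.825 − 1 = 0.4309405…
Then the exponent is δ²μ/(2 + δ) = (1963 − μ)² / (μ·(2 + δ)) = 104.799466.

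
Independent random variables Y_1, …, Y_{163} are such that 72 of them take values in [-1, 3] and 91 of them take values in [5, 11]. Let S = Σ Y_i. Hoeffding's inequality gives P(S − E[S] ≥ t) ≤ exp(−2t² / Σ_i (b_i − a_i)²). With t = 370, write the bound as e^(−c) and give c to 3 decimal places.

61.834

Σ(b_i − a_i)² = 72·4² + 91·6² = 4428.
c = 2t² / 4428 = 2·370² / 4428 = 61.8338.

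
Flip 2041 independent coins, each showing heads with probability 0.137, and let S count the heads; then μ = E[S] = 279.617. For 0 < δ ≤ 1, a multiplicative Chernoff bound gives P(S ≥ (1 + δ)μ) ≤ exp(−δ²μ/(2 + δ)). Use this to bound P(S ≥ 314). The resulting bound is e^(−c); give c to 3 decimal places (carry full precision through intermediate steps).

Write 314 = (1 + δ)μ, so δ = 314/279.617 − 1 = 0.1229646…
Then the exponent is δ²μ/(2 + δ) = (314 − μ)² / (μ·(2 + δ)) = 1.991504.

1.992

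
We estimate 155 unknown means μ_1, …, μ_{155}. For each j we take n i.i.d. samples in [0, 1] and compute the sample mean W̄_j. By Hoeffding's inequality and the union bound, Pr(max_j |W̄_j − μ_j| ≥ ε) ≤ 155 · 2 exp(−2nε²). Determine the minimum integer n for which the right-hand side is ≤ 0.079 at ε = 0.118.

Need 2·155·exp(−2nε²) ≤ 0.079, i.e. exp(−2nε²) ≤ 0.079/310.
So 2nε² ≥ ln(310/0.079) = 8.274880.
Hence n ≥ 8.274880/(2·0.118²) = 297.144.
The smallest integer n is 298.

298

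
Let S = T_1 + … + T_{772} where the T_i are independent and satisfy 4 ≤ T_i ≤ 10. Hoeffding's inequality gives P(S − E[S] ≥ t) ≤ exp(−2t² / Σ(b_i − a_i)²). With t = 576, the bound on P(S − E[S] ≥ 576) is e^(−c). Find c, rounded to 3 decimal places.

23.876

Σ(b_i − a_i)² = 772·(6)² = 27792.
c = 2t²/27792 = 2·576²/27792 = 23.8756.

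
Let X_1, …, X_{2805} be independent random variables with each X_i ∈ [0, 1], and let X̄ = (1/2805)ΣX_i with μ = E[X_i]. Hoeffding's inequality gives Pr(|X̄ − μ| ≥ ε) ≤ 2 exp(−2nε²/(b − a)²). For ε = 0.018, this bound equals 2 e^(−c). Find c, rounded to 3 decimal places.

1.818

c = 2nε²/(b − a)² = 2·2805·0.018² / 1² = 1.8176.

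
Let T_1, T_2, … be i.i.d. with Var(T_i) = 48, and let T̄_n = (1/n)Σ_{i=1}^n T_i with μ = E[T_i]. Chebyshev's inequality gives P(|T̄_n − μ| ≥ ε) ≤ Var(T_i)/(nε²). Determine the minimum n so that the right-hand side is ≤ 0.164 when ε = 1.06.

Require 48/(n·1.06²) ≤ 0.164, i.e. n ≥ 48/(0.164·1.06²) = 260.487.
The smallest integer n is 261.

261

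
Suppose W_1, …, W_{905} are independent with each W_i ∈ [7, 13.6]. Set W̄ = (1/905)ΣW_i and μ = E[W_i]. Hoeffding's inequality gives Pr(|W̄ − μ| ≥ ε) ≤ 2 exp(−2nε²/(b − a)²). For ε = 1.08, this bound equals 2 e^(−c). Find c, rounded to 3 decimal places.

48.466

c = 2nε²/(b − a)² = 2·905·1.08² / 6.6² = 48.4661.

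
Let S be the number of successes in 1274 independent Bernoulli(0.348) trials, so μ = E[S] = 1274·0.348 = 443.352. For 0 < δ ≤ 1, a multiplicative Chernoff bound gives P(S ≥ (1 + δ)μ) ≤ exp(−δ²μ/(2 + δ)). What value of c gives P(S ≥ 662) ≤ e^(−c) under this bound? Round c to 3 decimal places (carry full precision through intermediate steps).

43.250

Write 662 = (1 + δ)μ, so δ = 662/443.352 − 1 = 0.4931702…
Then the exponent is δ²μ/(2 + δ) = (662 − μ)² / (μ·(2 + δ)) = 43.250429.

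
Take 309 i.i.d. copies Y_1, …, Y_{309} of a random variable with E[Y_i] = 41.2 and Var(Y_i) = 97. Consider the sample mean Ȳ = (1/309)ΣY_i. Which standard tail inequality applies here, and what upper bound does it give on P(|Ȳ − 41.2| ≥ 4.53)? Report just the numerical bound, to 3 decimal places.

With mean and variance of each term known, Chebyshev's inequality bounds the deviation of the sum (or sample mean).
Var(Ȳ) = Var(Y_i)/n = 97/309 = 0.31392.
Chebyshev: P(|Ȳ − 41.2| ≥ 4.53) ≤ Var(Ȳ)/(4.53)² = 97/(309·4.53²) = 0.0153.

0.015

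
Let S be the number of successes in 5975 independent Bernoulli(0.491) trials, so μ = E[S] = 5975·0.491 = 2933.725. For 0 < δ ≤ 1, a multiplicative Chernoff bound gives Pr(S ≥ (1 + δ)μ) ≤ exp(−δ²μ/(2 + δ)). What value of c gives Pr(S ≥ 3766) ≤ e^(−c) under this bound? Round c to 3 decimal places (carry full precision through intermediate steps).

Write 3766 = (1 + δ)μ, so δ = 3766/2933.725 − 1 = 0.2836922…
Then the exponent is δ²μ/(2 + δ) = (3766 − μ)² / (μ·(2 + δ)) = 103.389568.

103.390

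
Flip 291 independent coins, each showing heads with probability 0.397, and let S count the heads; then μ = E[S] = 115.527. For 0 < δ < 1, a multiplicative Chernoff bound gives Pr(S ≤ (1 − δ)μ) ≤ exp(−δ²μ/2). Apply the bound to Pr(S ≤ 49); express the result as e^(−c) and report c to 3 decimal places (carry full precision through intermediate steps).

19.155

Write 49 = (1 − δ)μ, so δ = 1 − 49/115.527 = 0.5758567…
Then the exponent is δ²μ/2 = (μ − 49)²/(2μ) = 19.155010.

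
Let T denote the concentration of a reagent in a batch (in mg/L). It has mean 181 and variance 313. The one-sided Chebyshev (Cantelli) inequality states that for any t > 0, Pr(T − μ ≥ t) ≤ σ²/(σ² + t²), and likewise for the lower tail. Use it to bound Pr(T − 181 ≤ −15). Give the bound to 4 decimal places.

Here σ² = 313 and t = 15, so σ² + t² = 538.
Cantelli's bound: 313/538 = 0.5818.

0.5818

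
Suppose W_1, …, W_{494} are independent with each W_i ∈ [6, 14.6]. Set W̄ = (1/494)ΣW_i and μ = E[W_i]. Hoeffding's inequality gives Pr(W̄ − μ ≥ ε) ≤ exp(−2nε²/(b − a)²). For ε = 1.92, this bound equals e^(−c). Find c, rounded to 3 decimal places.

c = 2nε²/(b − a)² = 2·494·1.92² / 8.6² = 49.2450.

49.245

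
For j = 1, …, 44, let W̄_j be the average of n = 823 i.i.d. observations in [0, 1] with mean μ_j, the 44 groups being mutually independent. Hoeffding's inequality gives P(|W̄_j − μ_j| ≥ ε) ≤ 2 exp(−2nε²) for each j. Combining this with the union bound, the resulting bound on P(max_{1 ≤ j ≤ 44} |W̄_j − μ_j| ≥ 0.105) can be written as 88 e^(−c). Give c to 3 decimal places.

Union bound over the 44 events: P(max_{1 ≤ j ≤ 44} |W̄_j − μ_j| ≥ 0.105) ≤ 44·2·exp(−2nε²) = 88 exp(−2·823·0.105²).
So c = 2·823·0.105² = 18.1471.

18.147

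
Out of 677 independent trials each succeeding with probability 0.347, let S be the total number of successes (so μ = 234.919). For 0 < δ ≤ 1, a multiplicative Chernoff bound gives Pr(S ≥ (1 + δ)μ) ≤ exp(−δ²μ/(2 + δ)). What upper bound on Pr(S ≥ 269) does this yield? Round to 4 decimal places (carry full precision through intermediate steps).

Write 269 = (1 + δ)μ, so δ = 269/234.919 − 1 = 0.1450755…
Then the exponent is δ²μ/(2 + δ) = (269 − μ)² / (μ·(2 + δ)) = 2.304963.
Bound = exp(−2.304963) = 0.09976.

0.0998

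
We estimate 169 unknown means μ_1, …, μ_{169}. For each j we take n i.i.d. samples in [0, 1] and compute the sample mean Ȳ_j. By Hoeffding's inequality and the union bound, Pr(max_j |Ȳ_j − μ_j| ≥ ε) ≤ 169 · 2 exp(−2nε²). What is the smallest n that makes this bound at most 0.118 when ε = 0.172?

135

Need 2·169·exp(−2nε²) ≤ 0.118, i.e. exp(−2nε²) ≤ 0.118/338.
So 2nε² ≥ ln(338/0.118) = 7.960117.
Hence n ≥ 7.960117/(2·0.172²) = 134.534.
The smallest integer n is 135.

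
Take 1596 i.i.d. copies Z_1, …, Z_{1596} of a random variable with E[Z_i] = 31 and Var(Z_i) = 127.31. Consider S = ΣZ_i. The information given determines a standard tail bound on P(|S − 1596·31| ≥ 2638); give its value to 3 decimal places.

With mean and variance of each term known, Chebyshev's inequality bounds the deviation of the sum (or sample mean).
Var(S) = n·Var(Z_i) = 1596·127.31 = 203186.76.
Chebyshev: P(|S − 1596·31| ≥ 2638) ≤ Var(S)/2638² = 203186.76/6959044 = 0.0292.

0.029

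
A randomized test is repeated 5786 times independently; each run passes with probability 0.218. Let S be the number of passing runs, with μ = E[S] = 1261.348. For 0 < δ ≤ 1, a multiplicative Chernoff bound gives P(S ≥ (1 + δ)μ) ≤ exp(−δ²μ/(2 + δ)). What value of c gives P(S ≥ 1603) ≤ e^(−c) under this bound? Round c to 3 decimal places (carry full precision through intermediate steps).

40.751

Write 1603 = (1 + δ)μ, so δ = 1603/1261.348 − 1 = 0.2708626…
Then the exponent is δ²μ/(2 + δ) = (1603 − μ)² / (μ·(2 + δ)) = 40.751364.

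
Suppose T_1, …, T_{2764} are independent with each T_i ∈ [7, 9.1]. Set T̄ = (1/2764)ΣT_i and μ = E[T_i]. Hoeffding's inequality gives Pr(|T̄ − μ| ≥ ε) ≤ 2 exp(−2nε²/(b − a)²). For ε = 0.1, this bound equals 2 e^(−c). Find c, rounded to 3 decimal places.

12.535

c = 2nε²/(b − a)² = 2·2764·0.1² / 2.1² = 12.5351.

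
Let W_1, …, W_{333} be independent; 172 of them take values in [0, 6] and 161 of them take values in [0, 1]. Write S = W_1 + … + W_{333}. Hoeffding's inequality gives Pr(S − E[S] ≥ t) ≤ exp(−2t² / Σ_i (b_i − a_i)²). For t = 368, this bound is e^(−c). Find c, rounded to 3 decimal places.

42.633

Σ(b_i − a_i)² = 172·6² + 161·1² = 6353.
c = 2t² / 6353 = 2·368² / 6353 = 42.6331.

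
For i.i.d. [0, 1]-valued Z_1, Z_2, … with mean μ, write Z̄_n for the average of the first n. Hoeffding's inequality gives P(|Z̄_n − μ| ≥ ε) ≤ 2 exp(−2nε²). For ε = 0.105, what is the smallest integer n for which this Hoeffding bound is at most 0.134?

123

Require 2·exp(−2nε²) ≤ 0.134, i.e. 2nε² ≥ ln(2/0.134) = 2.703063.
So n ≥ 2.703063 / (2·0.105²) = 122.588.
The smallest integer n is 123.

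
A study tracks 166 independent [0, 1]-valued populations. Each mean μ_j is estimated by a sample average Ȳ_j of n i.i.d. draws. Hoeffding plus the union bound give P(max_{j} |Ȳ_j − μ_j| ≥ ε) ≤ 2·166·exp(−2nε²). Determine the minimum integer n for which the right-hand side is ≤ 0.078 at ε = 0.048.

1814

Need 2·166·exp(−2nε²) ≤ 0.078, i.e. exp(−2nε²) ≤ 0.078/332.
So 2nε² ≥ ln(332/0.078) = 8.356181.
Hence n ≥ 8.356181/(2·0.048²) = 1813.407.
The smallest integer n is 1814.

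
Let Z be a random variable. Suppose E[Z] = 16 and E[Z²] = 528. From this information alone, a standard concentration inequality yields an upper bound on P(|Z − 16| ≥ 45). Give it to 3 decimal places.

0.134

The first two moments determine the variance, so Chebyshev's inequality is the sharpest standard bound available.
Var(Z) = E[Z²] − (E[Z])² = 528 − 256 = 272.
Chebyshev's inequality: P(|Z − μ| ≥ t) ≤ Var(Z)/t² = 272/2025 = 0.1343.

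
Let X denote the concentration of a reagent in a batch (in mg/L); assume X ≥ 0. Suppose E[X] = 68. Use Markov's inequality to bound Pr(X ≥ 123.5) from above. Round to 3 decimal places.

Markov's inequality: for a non-negative random variable, Pr(X ≥ a) ≤ E[X]/a.
Here E[X] = 68 and a = 123.5, so the bound is 68/123.5 = 0.5506.

0.551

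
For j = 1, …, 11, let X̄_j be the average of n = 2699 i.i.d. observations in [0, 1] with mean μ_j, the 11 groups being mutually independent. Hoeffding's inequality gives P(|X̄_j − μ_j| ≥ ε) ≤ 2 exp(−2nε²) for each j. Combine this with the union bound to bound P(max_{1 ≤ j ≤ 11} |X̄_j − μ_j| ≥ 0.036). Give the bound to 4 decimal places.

0.0201

Per-experiment Hoeffding bound: 2·exp(−2·2699·0.036²) = 2·exp(−6.99581) = 0.0018314.
Union bound over 11 events: 11·0.0018314 = 0.02015.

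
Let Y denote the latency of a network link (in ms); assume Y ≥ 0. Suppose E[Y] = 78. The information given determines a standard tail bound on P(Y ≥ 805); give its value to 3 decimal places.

Only the mean of a non-negative variable is known, so Markov's inequality is the applicable tail bound.
Markov's inequality: for a non-negative random variable, P(Y ≥ a) ≤ E[Y]/a.
Here E[Y] = 78 and a = 805, so the bound is 78/805 = 0.0969.

0.097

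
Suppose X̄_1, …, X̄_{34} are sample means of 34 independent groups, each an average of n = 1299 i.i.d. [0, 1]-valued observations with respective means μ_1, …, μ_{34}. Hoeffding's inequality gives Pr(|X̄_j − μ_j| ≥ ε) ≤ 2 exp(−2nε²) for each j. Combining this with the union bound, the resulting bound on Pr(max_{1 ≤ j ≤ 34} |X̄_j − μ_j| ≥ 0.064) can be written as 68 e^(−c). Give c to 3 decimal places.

10.641

Union bound over the 34 events: Pr(max_{1 ≤ j ≤ 34} |X̄_j − μ_j| ≥ 0.064) ≤ 34·2·exp(−2nε²) = 68 exp(−2·1299·0.064²).
So c = 2·1299·0.064² = 10.6414.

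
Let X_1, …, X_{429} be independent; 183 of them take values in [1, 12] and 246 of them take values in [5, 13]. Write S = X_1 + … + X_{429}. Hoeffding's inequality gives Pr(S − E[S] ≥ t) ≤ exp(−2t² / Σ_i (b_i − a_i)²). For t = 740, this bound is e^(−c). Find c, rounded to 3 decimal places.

Σ(b_i − a_i)² = 183·11² + 246·8² = 37887.
c = 2t² / 37887 = 2·740² / 37887 = 28.9070.

28.907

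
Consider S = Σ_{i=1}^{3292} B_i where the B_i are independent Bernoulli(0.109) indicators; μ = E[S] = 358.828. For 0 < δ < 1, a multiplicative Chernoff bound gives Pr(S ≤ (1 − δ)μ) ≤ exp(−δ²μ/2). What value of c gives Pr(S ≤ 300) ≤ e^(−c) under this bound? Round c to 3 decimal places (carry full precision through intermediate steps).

Write 300 = (1 − δ)μ, so δ = 1 − 300/358.828 = 0.1639448…
Then the exponent is δ²μ/2 = (μ − 300)²/(2μ) = 4.822274.

4.822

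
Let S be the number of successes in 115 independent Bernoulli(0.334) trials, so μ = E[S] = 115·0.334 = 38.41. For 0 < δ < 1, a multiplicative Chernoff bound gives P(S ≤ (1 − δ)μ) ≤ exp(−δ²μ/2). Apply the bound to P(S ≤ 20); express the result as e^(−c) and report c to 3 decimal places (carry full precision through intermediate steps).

4.412

Write 20 = (1 − δ)μ, so δ = 1 − 20/38.41 = 0.4793023…
Then the exponent is δ²μ/2 = (μ − 20)²/(2μ) = 4.411977.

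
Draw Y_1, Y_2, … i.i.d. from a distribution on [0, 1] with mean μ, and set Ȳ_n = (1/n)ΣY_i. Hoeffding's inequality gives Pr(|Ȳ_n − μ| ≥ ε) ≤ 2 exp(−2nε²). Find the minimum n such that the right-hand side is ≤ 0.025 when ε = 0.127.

136

Require 2·exp(−2nε²) ≤ 0.025, i.e. 2nε² ≥ ln(2/0.025) = 4.382027.
So n ≥ 4.382027 / (2·0.127²) = 135.843.
The smallest integer n is 136.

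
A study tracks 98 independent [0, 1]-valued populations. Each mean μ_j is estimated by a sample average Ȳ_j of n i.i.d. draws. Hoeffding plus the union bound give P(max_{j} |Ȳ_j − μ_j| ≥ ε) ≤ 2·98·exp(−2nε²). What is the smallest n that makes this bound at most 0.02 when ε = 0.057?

1415

Need 2·98·exp(−2nε²) ≤ 0.02, i.e. exp(−2nε²) ≤ 0.02/196.
So 2nε² ≥ ln(196/0.02) = 9.190138.
Hence n ≥ 9.190138/(2·0.057²) = 1414.303.
The smallest integer n is 1415.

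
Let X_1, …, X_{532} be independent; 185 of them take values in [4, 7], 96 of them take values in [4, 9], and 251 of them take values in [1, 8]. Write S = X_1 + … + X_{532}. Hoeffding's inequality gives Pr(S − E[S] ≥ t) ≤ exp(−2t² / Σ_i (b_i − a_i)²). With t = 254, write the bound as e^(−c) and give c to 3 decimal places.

Σ(b_i − a_i)² = 185·3² + 96·5² + 251·7² = 16364.
c = 2t² / 16364 = 2·254² / 16364 = 7.8851.

7.885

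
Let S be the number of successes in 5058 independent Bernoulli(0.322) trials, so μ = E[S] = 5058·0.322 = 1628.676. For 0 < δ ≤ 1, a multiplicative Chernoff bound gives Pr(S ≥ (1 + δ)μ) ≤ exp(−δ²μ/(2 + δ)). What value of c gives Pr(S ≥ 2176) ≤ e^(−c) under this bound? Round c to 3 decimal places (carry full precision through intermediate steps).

78.736

Write 2176 = (1 + δ)μ, so δ = 2176/1628.676 − 1 = 0.3360546…
Then the exponent is δ²μ/(2 + δ) = (2176 − μ)² / (μ·(2 + δ)) = 78.735630.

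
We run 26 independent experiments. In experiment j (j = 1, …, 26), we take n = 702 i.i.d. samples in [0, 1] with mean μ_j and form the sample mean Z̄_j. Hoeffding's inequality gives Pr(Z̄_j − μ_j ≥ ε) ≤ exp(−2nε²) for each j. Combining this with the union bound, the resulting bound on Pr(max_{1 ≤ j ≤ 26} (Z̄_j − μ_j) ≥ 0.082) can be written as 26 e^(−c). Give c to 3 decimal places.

9.440

Union bound over the 26 events: Pr(max_{1 ≤ j ≤ 26} (Z̄_j − μ_j) ≥ 0.082) ≤ 26·exp(−2nε²) = 26 exp(−2·702·0.082²).
So c = 2·702·0.082² = 9.4405.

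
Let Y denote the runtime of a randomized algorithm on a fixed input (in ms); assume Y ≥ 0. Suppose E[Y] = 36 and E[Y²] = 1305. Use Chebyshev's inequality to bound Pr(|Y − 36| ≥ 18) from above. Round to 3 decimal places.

Var(Y) = E[Y²] − (E[Y])² = 1305 − 1296 = 9.
Chebyshev's inequality: Pr(|Y − μ| ≥ t) ≤ Var(Y)/t² = 9/324 = 0.0278.

0.028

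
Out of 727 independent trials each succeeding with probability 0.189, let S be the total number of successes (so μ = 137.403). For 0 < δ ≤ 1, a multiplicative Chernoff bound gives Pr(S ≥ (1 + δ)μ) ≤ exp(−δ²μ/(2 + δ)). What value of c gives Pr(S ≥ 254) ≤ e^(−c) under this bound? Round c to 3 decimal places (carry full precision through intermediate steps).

34.734

Write 254 = (1 + δ)μ, so δ = 254/137.403 − 1 = 0.8485768…
Then the exponent is δ²μ/(2 + δ) = (254 − μ)² / (μ·(2 + δ)) = 34.733664.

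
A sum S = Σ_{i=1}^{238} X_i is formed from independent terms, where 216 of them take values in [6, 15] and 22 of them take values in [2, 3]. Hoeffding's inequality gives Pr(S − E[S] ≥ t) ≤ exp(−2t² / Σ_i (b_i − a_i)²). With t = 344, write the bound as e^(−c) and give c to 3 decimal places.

13.510

Σ(b_i − a_i)² = 216·9² + 22·1² = 17518.
c = 2t² / 17518 = 2·344² / 17518 = 13.5102.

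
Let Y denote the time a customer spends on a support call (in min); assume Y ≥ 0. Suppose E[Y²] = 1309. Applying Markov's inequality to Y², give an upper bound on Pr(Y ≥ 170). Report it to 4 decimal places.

0.0453

Since Y ≥ 0, the event {Y ≥ 170} is the same as {Y² ≥ 28900}.
Markov's inequality applied to Y² gives Pr(Y² ≥ 28900) ≤ E[Y²]/28900 = 1309/28900 = 0.0453.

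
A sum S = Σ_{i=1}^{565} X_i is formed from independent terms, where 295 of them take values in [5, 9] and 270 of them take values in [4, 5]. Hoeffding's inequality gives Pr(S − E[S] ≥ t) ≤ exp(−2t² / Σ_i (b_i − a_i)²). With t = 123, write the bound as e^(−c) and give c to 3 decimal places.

6.064

Σ(b_i − a_i)² = 295·4² + 270·1² = 4990.
c = 2t² / 4990 = 2·123² / 4990 = 6.0637.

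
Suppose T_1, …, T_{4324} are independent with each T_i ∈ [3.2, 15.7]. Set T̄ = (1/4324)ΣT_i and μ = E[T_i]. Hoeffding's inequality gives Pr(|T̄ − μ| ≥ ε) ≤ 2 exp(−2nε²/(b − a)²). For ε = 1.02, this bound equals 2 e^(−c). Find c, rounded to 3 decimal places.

c = 2nε²/(b − a)² = 2·4324·1.02² / 12.5² = 57.5832.

57.583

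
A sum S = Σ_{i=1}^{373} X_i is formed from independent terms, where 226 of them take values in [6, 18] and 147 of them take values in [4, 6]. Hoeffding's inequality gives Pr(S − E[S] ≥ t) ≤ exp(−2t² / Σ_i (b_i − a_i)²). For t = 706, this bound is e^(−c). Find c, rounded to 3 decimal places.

30.088

Σ(b_i − a_i)² = 226·12² + 147·2² = 33132.
c = 2t² / 33132 = 2·706² / 33132 = 30.0879.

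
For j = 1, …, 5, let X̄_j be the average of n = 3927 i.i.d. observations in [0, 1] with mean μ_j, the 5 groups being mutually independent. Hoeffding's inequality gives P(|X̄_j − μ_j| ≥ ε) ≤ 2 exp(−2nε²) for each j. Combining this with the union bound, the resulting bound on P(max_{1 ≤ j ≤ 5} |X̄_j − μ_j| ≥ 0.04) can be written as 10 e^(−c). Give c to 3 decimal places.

Union bound over the 5 events: P(max_{1 ≤ j ≤ 5} |X̄_j − μ_j| ≥ 0.04) ≤ 5·2·exp(−2nε²) = 10 exp(−2·3927·0.04²).
So c = 2·3927·0.04² = 12.5664.

12.566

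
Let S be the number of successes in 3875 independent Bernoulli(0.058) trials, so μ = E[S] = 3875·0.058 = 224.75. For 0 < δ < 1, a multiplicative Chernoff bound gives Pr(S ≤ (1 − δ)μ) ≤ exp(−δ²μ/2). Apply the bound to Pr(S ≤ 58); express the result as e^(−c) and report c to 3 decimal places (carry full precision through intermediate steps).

Write 58 = (1 − δ)μ, so δ = 1 − 58/224.75 = 0.7419355…
Then the exponent is δ²μ/2 = (μ − 58)²/(2μ) = 61.858871.

61.859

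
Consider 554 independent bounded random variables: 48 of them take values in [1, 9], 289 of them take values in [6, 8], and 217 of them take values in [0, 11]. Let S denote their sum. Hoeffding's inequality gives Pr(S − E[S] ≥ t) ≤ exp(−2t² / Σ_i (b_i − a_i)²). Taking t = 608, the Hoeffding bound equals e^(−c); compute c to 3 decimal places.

Σ(b_i − a_i)² = 48·8² + 289·2² + 217·11² = 30485.
c = 2t² / 30485 = 2·608² / 30485 = 24.2522.

24.252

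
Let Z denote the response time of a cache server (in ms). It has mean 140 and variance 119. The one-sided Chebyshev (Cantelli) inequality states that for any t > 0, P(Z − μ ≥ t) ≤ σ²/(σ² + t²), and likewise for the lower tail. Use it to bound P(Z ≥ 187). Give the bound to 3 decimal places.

0.051

Here σ² = 119 and t = 47, so σ² + t² = 2328.
Cantelli's bound: 119/2328 = 0.0511.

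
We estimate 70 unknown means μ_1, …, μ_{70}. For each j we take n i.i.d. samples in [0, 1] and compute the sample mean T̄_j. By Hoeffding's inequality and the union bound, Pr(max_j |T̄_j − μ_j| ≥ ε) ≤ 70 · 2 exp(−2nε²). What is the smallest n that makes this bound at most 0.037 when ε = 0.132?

237

Need 2·70·exp(−2nε²) ≤ 0.037, i.e. exp(−2nε²) ≤ 0.037/140.
So 2nε² ≥ ln(140/0.037) = 8.238480.
Hence n ≥ 8.238480/(2·0.132²) = 236.412.
The smallest integer n is 237.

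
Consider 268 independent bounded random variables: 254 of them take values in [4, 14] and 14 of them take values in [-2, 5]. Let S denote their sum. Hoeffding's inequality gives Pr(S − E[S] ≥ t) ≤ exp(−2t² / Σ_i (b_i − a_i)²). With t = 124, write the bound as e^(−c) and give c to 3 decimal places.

1.179

Σ(b_i − a_i)² = 254·10² + 14·7² = 26086.
c = 2t² / 26086 = 2·124² / 26086 = 1.1789.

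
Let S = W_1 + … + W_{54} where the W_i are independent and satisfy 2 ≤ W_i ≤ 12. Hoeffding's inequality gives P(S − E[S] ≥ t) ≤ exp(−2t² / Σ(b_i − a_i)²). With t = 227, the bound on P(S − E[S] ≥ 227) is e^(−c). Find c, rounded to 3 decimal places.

Σ(b_i − a_i)² = 54·(10)² = 5400.
c = 2t²/5400 = 2·227²/5400 = 19.0848.

19.085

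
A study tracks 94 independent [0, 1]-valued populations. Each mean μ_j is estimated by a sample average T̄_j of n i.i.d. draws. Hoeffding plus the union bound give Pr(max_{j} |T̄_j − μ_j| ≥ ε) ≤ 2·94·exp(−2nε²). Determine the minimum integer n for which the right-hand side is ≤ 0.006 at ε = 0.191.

Need 2·94·exp(−2nε²) ≤ 0.006, i.e. exp(−2nε²) ≤ 0.006/188.
So 2nε² ≥ ln(188/0.006) = 10.352438.
Hence n ≥ 10.352438/(2·0.191²) = 141.888.
The smallest integer n is 142.

142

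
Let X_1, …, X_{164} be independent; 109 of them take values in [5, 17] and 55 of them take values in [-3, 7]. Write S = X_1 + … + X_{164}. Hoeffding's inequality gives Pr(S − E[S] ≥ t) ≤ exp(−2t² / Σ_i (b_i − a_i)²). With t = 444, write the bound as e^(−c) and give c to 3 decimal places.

18.601

Σ(b_i − a_i)² = 109·12² + 55·10² = 21196.
c = 2t² / 21196 = 2·444² / 21196 = 18.6012.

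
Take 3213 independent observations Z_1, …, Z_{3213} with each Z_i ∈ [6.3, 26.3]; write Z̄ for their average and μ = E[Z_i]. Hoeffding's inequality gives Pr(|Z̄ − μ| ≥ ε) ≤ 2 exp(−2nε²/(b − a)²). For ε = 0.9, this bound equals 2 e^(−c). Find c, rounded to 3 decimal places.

13.013

c = 2nε²/(b − a)² = 2·3213·0.9² / 20² = 13.0127.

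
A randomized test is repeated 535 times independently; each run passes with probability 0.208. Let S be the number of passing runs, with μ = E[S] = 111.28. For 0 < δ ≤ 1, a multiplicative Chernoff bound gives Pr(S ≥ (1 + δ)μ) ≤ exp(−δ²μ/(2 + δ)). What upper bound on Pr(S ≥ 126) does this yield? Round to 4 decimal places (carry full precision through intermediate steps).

0.4012

Write 126 = (1 + δ)μ, so δ = 126/111.28 − 1 = 0.1322789…
Then the exponent is δ²μ/(2 + δ) = (126 − μ)² / (μ·(2 + δ)) = 0.913176.
Bound = exp(−0.913176) = 0.40125.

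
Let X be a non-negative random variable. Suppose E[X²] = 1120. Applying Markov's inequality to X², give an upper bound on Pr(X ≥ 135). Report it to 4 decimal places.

0.0615

Since X ≥ 0, the event {X ≥ 135} is the same as {X² ≥ 18225}.
Markov's inequality applied to X² gives Pr(X² ≥ 18225) ≤ E[X²]/18225 = 1120/18225 = 0.0615.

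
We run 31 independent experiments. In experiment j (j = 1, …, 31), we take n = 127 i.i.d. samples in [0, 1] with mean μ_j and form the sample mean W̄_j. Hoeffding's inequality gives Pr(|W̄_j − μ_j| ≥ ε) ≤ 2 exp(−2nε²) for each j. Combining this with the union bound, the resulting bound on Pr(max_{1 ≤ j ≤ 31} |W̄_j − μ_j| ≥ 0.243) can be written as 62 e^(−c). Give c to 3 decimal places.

14.998

Union bound over the 31 events: Pr(max_{1 ≤ j ≤ 31} |W̄_j − μ_j| ≥ 0.243) ≤ 31·2·exp(−2nε²) = 62 exp(−2·127·0.243²).
So c = 2·127·0.243² = 14.9984.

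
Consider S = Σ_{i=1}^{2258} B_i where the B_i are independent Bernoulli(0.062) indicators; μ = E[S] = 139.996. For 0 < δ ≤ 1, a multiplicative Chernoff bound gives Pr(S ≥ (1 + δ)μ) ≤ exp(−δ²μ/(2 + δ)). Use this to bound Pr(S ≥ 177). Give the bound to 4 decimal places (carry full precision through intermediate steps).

Write 177 = (1 + δ)μ, so δ = 177/139.996 − 1 = 0.2643218…
Then the exponent is δ²μ/(2 + δ) = (177 − μ)² / (μ·(2 + δ)) = 4.319600.
Bound = exp(−4.319600) = 0.01331.

0.0133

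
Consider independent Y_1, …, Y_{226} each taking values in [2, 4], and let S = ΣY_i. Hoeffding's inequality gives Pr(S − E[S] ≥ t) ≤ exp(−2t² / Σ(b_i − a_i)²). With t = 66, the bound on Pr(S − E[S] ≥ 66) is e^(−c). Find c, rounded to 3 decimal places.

Σ(b_i − a_i)² = 226·(2)² = 904.
c = 2t²/904 = 2·66²/904 = 9.6372.

9.637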